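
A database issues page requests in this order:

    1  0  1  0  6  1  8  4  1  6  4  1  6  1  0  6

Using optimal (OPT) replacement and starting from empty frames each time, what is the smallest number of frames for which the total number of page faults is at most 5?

4

f=1: 16 faults
f=2: 8 faults
f=3: 6 faults
f=4: 5 faults
f=5: 5 faults
Smallest f with faults ≤ 5 is 4.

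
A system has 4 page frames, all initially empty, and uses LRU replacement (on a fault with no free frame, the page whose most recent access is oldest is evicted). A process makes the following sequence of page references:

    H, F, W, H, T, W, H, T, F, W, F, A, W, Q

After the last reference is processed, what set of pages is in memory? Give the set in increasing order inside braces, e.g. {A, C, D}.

{A, F, Q, W}

H -> fault, frames (H)
F -> fault, frames (H F)
W -> fault, frames (H F W)
H -> hit
T -> fault, frames (F W H T)
W -> hit
H -> hit
T -> hit
F -> hit
W -> hit
F -> hit
A -> fault, evict H, frames (T W F A)
W -> hit
Q -> fault, evict T, frames (F A W Q)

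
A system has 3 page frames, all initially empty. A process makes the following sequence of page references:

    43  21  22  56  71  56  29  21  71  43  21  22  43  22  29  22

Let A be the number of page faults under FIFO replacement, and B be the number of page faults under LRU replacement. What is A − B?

-1

Under FIFO: F F F F F . F F . F . F . . F . → 10 faults.
Under LRU: F F F F F . F F F F . F . . F . → 11 faults.
A − B = 10 − 11 = -1.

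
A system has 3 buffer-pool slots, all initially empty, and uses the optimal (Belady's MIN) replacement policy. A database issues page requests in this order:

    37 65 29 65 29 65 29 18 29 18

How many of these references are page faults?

4

37 → fault, frames (37)
65 → fault, frames (37 65)
29 → fault, frames (37 65 29)
65 → hit
29 → hit
65 → hit
29 → hit
18 → fault, evict 65, frames (37 29 18)
29 → hit
18 → hit
Page faults: 4.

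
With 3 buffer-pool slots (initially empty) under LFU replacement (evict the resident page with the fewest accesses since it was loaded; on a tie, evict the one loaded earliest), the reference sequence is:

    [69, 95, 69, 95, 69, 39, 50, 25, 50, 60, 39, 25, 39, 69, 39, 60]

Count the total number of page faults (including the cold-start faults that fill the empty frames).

69 -> miss, frames (69)
95 -> miss, frames (69 95)
69 -> hit
95 -> hit
69 -> hit
39 -> miss, frames (69 95 39)
50 -> miss, evict 39, frames (69 95 50)
25 -> miss, evict 50, frames (69 95 25)
50 -> miss, evict 25, frames (69 95 50)
60 -> miss, evict 50, frames (69 95 60)
39 -> miss, evict 60, frames (69 95 39)
25 -> miss, evict 39, frames (69 95 25)
39 -> miss, evict 25, frames (69 95 39)
69 -> hit
39 -> hit
60 -> miss, evict 95, frames (69 39 60)
Page faults: 11.

11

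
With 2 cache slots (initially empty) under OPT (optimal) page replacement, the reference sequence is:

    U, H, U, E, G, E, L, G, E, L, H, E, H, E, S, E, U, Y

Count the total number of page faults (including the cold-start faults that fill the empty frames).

10

U → fault, frames {U}
H → fault, frames {U,H}
U → hit
E → fault, evict U, frames {H,E}
G → fault, evict H, frames {E,G}
E → hit
L → fault, evict E, frames {G,L}
G → hit
E → fault, evict G, frames {L,E}
L → hit
H → fault, evict L, frames {E,H}
E → hit
H → hit
E → hit
S → fault, evict H, frames {E,S}
E → hit
U → fault, evict S, frames {E,U}
Y → fault, evict U, frames {E,Y}
Page faults: 10.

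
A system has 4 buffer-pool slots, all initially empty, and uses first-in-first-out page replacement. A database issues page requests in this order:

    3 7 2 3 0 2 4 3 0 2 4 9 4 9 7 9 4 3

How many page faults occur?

3 → miss, frames {3}
7 → miss, frames {3,7}
2 → miss, frames {3,7,2}
3 → hit
0 → miss, frames {3,7,2,0}
2 → hit
4 → miss, evict 3, frames {7,2,0,4}
3 → miss, evict 7, frames {2,0,4,3}
0 → hit
2 → hit
4 → hit
9 → miss, evict 2, frames {0,4,3,9}
4 → hit
9 → hit
7 → miss, evict 0, frames {4,3,9,7}
9 → hit
4 → hit
3 → hit
Page faults: 8.

8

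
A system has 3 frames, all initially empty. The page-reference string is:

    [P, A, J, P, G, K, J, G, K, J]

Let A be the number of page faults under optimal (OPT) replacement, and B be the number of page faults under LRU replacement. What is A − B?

-1

Under OPT: F F F . F F . . . . → 5 faults.
Under LRU: F F F . F F F . . . → 6 faults.
A − B = 5 − 6 = -1.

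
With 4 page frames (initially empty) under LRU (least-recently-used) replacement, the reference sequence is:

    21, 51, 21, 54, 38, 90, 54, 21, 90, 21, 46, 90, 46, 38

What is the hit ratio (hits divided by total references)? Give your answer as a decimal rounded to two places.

21 → fault, frames [21]
51 → fault, frames [21, 51]
21 → hit
54 → fault, frames [51, 21, 54]
38 → fault, frames [51, 21, 54, 38]
90 → fault, evict 51, frames [21, 54, 38, 90]
54 → hit
21 → hit
90 → hit
21 → hit
46 → fault, evict 38, frames [54, 90, 21, 46]
90 → hit
46 → hit
38 → fault, evict 54, frames [21, 90, 46, 38]
Hits: 7 of 14 references → 7/14 = 0.5000.

0.50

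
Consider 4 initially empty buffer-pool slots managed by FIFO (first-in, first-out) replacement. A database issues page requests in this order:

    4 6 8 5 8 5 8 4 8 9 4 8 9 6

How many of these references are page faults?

4 -> fault, frames [4]
6 -> fault, frames [4, 6]
8 -> fault, frames [4, 6, 8]
5 -> fault, frames [4, 6, 8, 5]
8 -> hit
5 -> hit
8 -> hit
4 -> hit
8 -> hit
9 -> fault, evict 4, frames [6, 8, 5, 9]
4 -> fault, evict 6, frames [8, 5, 9, 4]
8 -> hit
9 -> hit
6 -> fault, evict 8, frames [5, 9, 4, 6]
Page faults: 7.

7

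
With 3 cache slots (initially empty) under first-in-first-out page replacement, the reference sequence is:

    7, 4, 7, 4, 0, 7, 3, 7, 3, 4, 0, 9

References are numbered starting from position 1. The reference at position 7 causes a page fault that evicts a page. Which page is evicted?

7

pos 1: 7: fault, frames [7]
pos 2: 4: fault, frames [7, 4]
pos 3: 7: hit
pos 4: 4: hit
pos 5: 0: fault, frames [7, 4, 0]
pos 6: 7: hit
pos 7: 3: fault, evict 7, frames [4, 0, 3]
At position 7, page 7 is evicted.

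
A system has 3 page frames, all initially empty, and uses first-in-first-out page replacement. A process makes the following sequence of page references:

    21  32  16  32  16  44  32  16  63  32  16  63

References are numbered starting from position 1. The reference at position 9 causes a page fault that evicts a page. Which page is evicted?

pos 1: 21 → miss, frames {21}
pos 2: 32 → miss, frames {21,32}
pos 3: 16 → miss, frames {21,32,16}
pos 4: 32 → hit
pos 5: 16 → hit
pos 6: 44 → miss, evict 21, frames {32,16,44}
pos 7: 32 → hit
pos 8: 16 → hit
pos 9: 63 → miss, evict 32, frames {16,44,63}
At position 9, page 32 is evicted.

32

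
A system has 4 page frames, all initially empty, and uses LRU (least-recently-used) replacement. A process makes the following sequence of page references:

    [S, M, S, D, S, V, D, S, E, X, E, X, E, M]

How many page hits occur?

7

S → miss, frames {S}
M → miss, frames {S,M}
S → hit
D → miss, frames {M,S,D}
S → hit
V → miss, frames {M,D,S,V}
D → hit
S → hit
E → miss, evict M, frames {V,D,S,E}
X → miss, evict V, frames {D,S,E,X}
E → hit
X → hit
E → hit
M → miss, evict D, frames {S,X,E,M}
Hits: 7.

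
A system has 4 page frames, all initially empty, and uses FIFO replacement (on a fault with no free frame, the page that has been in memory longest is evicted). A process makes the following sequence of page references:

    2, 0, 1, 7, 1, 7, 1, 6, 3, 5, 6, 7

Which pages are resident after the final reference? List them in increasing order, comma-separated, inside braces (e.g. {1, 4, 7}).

{3, 5, 6, 7}

2: miss, frames {2}
0: miss, frames {2,0}
1: miss, frames {2,0,1}
7: miss, frames {2,0,1,7}
1: hit
7: hit
1: hit
6: miss, evict 2, frames {0,1,7,6}
3: miss, evict 0, frames {1,7,6,3}
5: miss, evict 1, frames {7,6,3,5}
6: hit
7: hit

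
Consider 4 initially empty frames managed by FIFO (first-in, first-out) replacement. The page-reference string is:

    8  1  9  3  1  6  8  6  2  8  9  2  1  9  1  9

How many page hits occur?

8: fault, frames {8}
1: fault, frames {8,1}
9: fault, frames {8,1,9}
3: fault, frames {8,1,9,3}
1: hit
6: fault, evict 8, frames {1,9,3,6}
8: fault, evict 1, frames {9,3,6,8}
6: hit
2: fault, evict 9, frames {3,6,8,2}
8: hit
9: fault, evict 3, frames {6,8,2,9}
2: hit
1: fault, evict 6, frames {8,2,9,1}
9: hit
1: hit
9: hit
Hits: 7.

7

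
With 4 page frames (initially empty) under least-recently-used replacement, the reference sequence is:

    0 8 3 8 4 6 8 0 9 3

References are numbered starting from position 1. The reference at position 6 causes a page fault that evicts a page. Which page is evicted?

0

pos 1: 0 -> miss, frames (0)
pos 2: 8 -> miss, frames (0 8)
pos 3: 3 -> miss, frames (0 8 3)
pos 4: 8 -> hit
pos 5: 4 -> miss, frames (0 3 8 4)
pos 6: 6 -> miss, evict 0, frames (3 8 4 6)
At position 6, page 0 is evicted.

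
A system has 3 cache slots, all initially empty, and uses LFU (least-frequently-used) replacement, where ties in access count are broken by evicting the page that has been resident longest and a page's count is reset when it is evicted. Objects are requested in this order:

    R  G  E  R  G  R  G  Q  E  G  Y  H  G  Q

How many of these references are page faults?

R → fault, frames [R]
G → fault, frames [R, G]
E → fault, frames [R, G, E]
R → hit
G → hit
R → hit
G → hit
Q → fault, evict E, frames [R, G, Q]
E → fault, evict Q, frames [R, G, E]
G → hit
Y → fault, evict E, frames [R, G, Y]
H → fault, evict Y, frames [R, G, H]
G → hit
Q → fault, evict H, frames [R, G, Q]
Page faults: 8.

8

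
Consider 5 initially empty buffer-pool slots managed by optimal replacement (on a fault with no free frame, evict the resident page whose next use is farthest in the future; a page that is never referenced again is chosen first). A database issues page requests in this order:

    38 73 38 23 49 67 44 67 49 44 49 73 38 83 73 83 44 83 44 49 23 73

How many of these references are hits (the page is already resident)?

14

38 → miss, frames [38]
73 → miss, frames [38, 73]
38 → hit
23 → miss, frames [38, 73, 23]
49 → miss, frames [38, 73, 23, 49]
67 → miss, frames [38, 73, 23, 49, 67]
44 → miss, evict 23, frames [38, 73, 49, 67, 44]
67 → hit
49 → hit
44 → hit
49 → hit
73 → hit
38 → hit
83 → miss, evict 67, frames [38, 73, 49, 44, 83]
73 → hit
83 → hit
44 → hit
83 → hit
44 → hit
49 → hit
23 → miss, evict 83, frames [38, 73, 49, 44, 23]
73 → hit
Hits: 14.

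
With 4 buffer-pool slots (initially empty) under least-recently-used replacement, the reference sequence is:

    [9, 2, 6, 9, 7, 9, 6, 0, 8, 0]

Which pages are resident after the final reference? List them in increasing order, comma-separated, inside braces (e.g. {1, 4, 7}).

9 → fault, frames [9]
2 → fault, frames [9, 2]
6 → fault, frames [9, 2, 6]
9 → hit
7 → fault, frames [2, 6, 9, 7]
9 → hit
6 → hit
0 → fault, evict 2, frames [7, 9, 6, 0]
8 → fault, evict 7, frames [9, 6, 0, 8]
0 → hit

{0, 6, 8, 9}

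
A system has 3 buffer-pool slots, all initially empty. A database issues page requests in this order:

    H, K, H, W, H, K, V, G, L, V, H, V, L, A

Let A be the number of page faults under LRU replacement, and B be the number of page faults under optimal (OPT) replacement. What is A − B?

Under LRU: F F . F . . F F F . F . . F → 8 faults.
Under OPT: F F . F . . F F F . . . . F → 7 faults.
A − B = 8 − 7 = 1.

1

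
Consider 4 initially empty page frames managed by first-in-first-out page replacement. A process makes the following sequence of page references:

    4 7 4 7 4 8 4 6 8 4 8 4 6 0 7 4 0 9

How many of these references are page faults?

4 → miss, frames (4)
7 → miss, frames (4 7)
4 → hit
7 → hit
4 → hit
8 → miss, frames (4 7 8)
4 → hit
6 → miss, frames (4 7 8 6)
8 → hit
4 → hit
8 → hit
4 → hit
6 → hit
0 → miss, evict 4, frames (7 8 6 0)
7 → hit
4 → miss, evict 7, frames (8 6 0 4)
0 → hit
9 → miss, evict 8, frames (6 0 4 9)
Page faults: 7.

7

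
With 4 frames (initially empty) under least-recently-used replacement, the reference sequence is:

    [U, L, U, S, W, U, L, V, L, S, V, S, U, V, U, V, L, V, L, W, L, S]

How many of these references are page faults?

8

U -> miss, frames (U)
L -> miss, frames (U L)
U -> hit
S -> miss, frames (L U S)
W -> miss, frames (L U S W)
U -> hit
L -> hit
V -> miss, evict S, frames (W U L V)
L -> hit
S -> miss, evict W, frames (U V L S)
V -> hit
S -> hit
U -> hit
V -> hit
U -> hit
V -> hit
L -> hit
V -> hit
L -> hit
W -> miss, evict S, frames (U V L W)
L -> hit
S -> miss, evict U, frames (V W L S)
Page faults: 8.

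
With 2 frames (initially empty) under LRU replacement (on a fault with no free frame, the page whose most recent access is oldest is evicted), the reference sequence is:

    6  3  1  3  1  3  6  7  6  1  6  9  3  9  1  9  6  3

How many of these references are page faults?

11

6: fault, frames [6]
3: fault, frames [6, 3]
1: fault, evict 6, frames [3, 1]
3: hit
1: hit
3: hit
6: fault, evict 1, frames [3, 6]
7: fault, evict 3, frames [6, 7]
6: hit
1: fault, evict 7, frames [6, 1]
6: hit
9: fault, evict 1, frames [6, 9]
3: fault, evict 6, frames [9, 3]
9: hit
1: fault, evict 3, frames [9, 1]
9: hit
6: fault, evict 1, frames [9, 6]
3: fault, evict 9, frames [6, 3]
Page faults: 11.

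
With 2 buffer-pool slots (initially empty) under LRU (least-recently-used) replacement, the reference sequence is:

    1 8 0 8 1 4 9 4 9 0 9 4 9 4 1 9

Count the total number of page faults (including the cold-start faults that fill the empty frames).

1: fault, frames [1]
8: fault, frames [1, 8]
0: fault, evict 1, frames [8, 0]
8: hit
1: fault, evict 0, frames [8, 1]
4: fault, evict 8, frames [1, 4]
9: fault, evict 1, frames [4, 9]
4: hit
9: hit
0: fault, evict 4, frames [9, 0]
9: hit
4: fault, evict 0, frames [9, 4]
9: hit
4: hit
1: fault, evict 9, frames [4, 1]
9: fault, evict 4, frames [1, 9]
Page faults: 10.

10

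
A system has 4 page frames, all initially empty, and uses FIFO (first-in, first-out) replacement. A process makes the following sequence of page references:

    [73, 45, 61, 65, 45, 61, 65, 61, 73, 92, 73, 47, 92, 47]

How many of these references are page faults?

7

73 -> miss, frames {73}
45 -> miss, frames {73,45}
61 -> miss, frames {73,45,61}
65 -> miss, frames {73,45,61,65}
45 -> hit
61 -> hit
65 -> hit
61 -> hit
73 -> hit
92 -> miss, evict 73, frames {45,61,65,92}
73 -> miss, evict 45, frames {61,65,92,73}
47 -> miss, evict 61, frames {65,92,73,47}
92 -> hit
47 -> hit
Page faults: 7.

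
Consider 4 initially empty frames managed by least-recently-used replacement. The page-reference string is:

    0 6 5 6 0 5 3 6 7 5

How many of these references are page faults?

5

0 → miss, frames [0]
6 → miss, frames [0, 6]
5 → miss, frames [0, 6, 5]
6 → hit
0 → hit
5 → hit
3 → miss, frames [6, 0, 5, 3]
6 → hit
7 → miss, evict 0, frames [5, 3, 6, 7]
5 → hit
Page faults: 5.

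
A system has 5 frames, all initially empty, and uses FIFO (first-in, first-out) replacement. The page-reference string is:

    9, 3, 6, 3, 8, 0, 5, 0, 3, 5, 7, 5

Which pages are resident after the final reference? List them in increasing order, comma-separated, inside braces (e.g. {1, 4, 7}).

9 → fault, frames (9)
3 → fault, frames (9 3)
6 → fault, frames (9 3 6)
3 → hit
8 → fault, frames (9 3 6 8)
0 → fault, frames (9 3 6 8 0)
5 → fault, evict 9, frames (3 6 8 0 5)
0 → hit
3 → hit
5 → hit
7 → fault, evict 3, frames (6 8 0 5 7)
5 → hit

{0, 5, 6, 7, 8}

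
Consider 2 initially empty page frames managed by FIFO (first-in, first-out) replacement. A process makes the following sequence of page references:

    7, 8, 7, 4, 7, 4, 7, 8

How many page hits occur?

7: fault, frames {7}
8: fault, frames {7,8}
7: hit
4: fault, evict 7, frames {8,4}
7: fault, evict 8, frames {4,7}
4: hit
7: hit
8: fault, evict 4, frames {7,8}
Hits: 3.

3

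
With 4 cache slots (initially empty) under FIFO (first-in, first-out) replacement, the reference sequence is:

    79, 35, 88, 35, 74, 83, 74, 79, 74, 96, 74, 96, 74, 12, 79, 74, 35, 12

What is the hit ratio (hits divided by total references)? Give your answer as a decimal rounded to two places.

0.44

79: fault, frames [79]
35: fault, frames [79, 35]
88: fault, frames [79, 35, 88]
35: hit
74: fault, frames [79, 35, 88, 74]
83: fault, evict 79, frames [35, 88, 74, 83]
74: hit
79: fault, evict 35, frames [88, 74, 83, 79]
74: hit
96: fault, evict 88, frames [74, 83, 79, 96]
74: hit
96: hit
74: hit
12: fault, evict 74, frames [83, 79, 96, 12]
79: hit
74: fault, evict 83, frames [79, 96, 12, 74]
35: fault, evict 79, frames [96, 12, 74, 35]
12: hit
Hits: 8 of 18 references → 8/18 = 0.4444.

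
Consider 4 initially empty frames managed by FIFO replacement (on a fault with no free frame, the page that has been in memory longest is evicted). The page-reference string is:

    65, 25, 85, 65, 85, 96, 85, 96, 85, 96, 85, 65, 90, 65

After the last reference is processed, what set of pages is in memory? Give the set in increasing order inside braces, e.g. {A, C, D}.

{65, 85, 90, 96}

65 -> fault, frames (65)
25 -> fault, frames (65 25)
85 -> fault, frames (65 25 85)
65 -> hit
85 -> hit
96 -> fault, frames (65 25 85 96)
85 -> hit
96 -> hit
85 -> hit
96 -> hit
85 -> hit
65 -> hit
90 -> fault, evict 65, frames (25 85 96 90)
65 -> fault, evict 25, frames (85 96 90 65)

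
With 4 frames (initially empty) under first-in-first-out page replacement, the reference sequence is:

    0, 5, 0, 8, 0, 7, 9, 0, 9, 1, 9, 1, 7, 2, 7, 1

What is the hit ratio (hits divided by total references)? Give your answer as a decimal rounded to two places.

0 -> fault, frames [0]
5 -> fault, frames [0, 5]
0 -> hit
8 -> fault, frames [0, 5, 8]
0 -> hit
7 -> fault, frames [0, 5, 8, 7]
9 -> fault, evict 0, frames [5, 8, 7, 9]
0 -> fault, evict 5, frames [8, 7, 9, 0]
9 -> hit
1 -> fault, evict 8, frames [7, 9, 0, 1]
9 -> hit
1 -> hit
7 -> hit
2 -> fault, evict 7, frames [9, 0, 1, 2]
7 -> fault, evict 9, frames [0, 1, 2, 7]
1 -> hit
Hits: 7 of 16 references → 7/16 = 0.4375.

0.44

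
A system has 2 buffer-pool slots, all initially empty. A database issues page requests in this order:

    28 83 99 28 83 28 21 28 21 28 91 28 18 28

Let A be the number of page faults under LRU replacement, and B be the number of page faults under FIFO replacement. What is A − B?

-2

Under LRU: F F F F F . F . . . F . F . → 8 faults.
Under FIFO: F F F F F . F F . . F . F F → 10 faults.
A − B = 8 − 10 = -2.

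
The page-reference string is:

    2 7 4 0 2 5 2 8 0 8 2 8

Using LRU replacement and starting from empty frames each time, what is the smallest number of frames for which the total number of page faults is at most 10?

2

f=1: 12 faults
f=2: 9 faults
f=3: 8 faults
f=4: 6 faults
f=5: 6 faults
f=6: 6 faults
Smallest f with faults ≤ 10 is 2.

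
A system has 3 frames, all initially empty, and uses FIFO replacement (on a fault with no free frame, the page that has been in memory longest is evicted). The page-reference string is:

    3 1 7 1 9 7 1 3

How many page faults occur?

5

3: fault, frames [3]
1: fault, frames [3, 1]
7: fault, frames [3, 1, 7]
1: hit
9: fault, evict 3, frames [1, 7, 9]
7: hit
1: hit
3: fault, evict 1, frames [7, 9, 3]
Page faults: 5.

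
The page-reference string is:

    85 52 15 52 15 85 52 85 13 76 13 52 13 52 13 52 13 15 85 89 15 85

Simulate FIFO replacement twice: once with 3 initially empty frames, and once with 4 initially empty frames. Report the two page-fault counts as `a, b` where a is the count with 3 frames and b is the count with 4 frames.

3 frames: F F F . . . . . F F . F . . . . . F F F . . → 9 faults.
4 frames: F F F . . . . . F F . . . . . . . . F F F . → 8 faults.
8 < 9: adding a frame reduced faults, as is typical.

9, 8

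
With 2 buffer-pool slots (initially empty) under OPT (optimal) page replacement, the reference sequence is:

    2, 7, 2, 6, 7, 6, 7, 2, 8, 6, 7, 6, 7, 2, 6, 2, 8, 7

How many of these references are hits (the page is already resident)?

9

2 -> miss, frames {2}
7 -> miss, frames {2,7}
2 -> hit
6 -> miss, evict 2, frames {7,6}
7 -> hit
6 -> hit
7 -> hit
2 -> miss, evict 7, frames {6,2}
8 -> miss, evict 2, frames {6,8}
6 -> hit
7 -> miss, evict 8, frames {6,7}
6 -> hit
7 -> hit
2 -> miss, evict 7, frames {6,2}
6 -> hit
2 -> hit
8 -> miss, evict 2, frames {6,8}
7 -> miss, evict 8, frames {6,7}
Hits: 9.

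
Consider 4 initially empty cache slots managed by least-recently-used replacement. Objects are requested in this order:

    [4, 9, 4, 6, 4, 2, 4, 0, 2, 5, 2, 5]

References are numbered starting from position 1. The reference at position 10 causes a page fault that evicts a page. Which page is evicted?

6

pos 1: 4 → miss, frames {4}
pos 2: 9 → miss, frames {4,9}
pos 3: 4 → hit
pos 4: 6 → miss, frames {9,4,6}
pos 5: 4 → hit
pos 6: 2 → miss, frames {9,6,4,2}
pos 7: 4 → hit
pos 8: 0 → miss, evict 9, frames {6,2,4,0}
pos 9: 2 → hit
pos 10: 5 → miss, evict 6, frames {4,0,2,5}
At position 10, page 6 is evicted.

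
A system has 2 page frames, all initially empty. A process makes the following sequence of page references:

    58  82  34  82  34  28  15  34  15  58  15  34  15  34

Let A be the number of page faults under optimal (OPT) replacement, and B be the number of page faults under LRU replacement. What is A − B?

Under OPT: F F F . . F F . . F . F . . → 7 faults.
Under LRU: F F F . . F F F . F . F . . → 8 faults.
A − B = 7 − 8 = -1.

-1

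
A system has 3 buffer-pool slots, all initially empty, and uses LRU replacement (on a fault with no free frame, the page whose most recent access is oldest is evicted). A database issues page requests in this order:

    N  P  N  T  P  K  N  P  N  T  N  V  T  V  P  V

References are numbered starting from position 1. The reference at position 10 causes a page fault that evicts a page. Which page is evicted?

K

pos 1: N: fault, frames {N}
pos 2: P: fault, frames {N,P}
pos 3: N: hit
pos 4: T: fault, frames {P,N,T}
pos 5: P: hit
pos 6: K: fault, evict N, frames {T,P,K}
pos 7: N: fault, evict T, frames {P,K,N}
pos 8: P: hit
pos 9: N: hit
pos 10: T: fault, evict K, frames {P,N,T}
At position 10, page K is evicted.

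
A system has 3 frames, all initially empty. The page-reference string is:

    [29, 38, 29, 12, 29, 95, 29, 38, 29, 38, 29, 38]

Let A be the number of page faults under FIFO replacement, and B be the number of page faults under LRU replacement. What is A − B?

Under FIFO: F F . F . F F F . . . . → 6 faults.
Under LRU: F F . F . F . F . . . . → 5 faults.
A − B = 6 − 5 = 1.

1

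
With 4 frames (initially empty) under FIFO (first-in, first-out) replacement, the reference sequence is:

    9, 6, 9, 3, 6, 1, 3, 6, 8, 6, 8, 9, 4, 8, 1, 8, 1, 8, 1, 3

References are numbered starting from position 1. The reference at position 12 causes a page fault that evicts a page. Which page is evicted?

pos 1: 9 -> fault, frames {9}
pos 2: 6 -> fault, frames {9,6}
pos 3: 9 -> hit
pos 4: 3 -> fault, frames {9,6,3}
pos 5: 6 -> hit
pos 6: 1 -> fault, frames {9,6,3,1}
pos 7: 3 -> hit
pos 8: 6 -> hit
pos 9: 8 -> fault, evict 9, frames {6,3,1,8}
pos 10: 6 -> hit
pos 11: 8 -> hit
pos 12: 9 -> fault, evict 6, frames {3,1,8,9}
At position 12, page 6 is evicted.

6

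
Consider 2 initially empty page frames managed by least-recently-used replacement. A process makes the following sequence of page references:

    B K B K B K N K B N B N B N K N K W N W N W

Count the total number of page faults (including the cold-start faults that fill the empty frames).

B: miss, frames [B]
K: miss, frames [B, K]
B: hit
K: hit
B: hit
K: hit
N: miss, evict B, frames [K, N]
K: hit
B: miss, evict N, frames [K, B]
N: miss, evict K, frames [B, N]
B: hit
N: hit
B: hit
N: hit
K: miss, evict B, frames [N, K]
N: hit
K: hit
W: miss, evict N, frames [K, W]
N: miss, evict K, frames [W, N]
W: hit
N: hit
W: hit
Page faults: 8.

8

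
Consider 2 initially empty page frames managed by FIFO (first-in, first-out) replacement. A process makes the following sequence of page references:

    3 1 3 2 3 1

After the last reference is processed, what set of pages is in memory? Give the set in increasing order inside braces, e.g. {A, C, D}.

3 → fault, frames (3)
1 → fault, frames (3 1)
3 → hit
2 → fault, evict 3, frames (1 2)
3 → fault, evict 1, frames (2 3)
1 → fault, evict 2, frames (3 1)

{1, 3}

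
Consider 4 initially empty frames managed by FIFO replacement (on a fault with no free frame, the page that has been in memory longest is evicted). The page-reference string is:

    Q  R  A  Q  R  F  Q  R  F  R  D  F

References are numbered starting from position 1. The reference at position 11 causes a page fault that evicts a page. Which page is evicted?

Q

pos 1: Q: fault, frames (Q)
pos 2: R: fault, frames (Q R)
pos 3: A: fault, frames (Q R A)
pos 4: Q: hit
pos 5: R: hit
pos 6: F: fault, frames (Q R A F)
pos 7: Q: hit
pos 8: R: hit
pos 9: F: hit
pos 10: R: hit
pos 11: D: fault, evict Q, frames (R A F D)
At position 11, page Q is evicted.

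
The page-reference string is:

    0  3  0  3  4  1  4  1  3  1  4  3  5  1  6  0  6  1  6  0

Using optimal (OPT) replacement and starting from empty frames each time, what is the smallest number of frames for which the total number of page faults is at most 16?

f=1: 20 faults
f=2: 12 faults
f=3: 7 faults
f=4: 6 faults
f=5: 6 faults
f=6: 6 faults
Smallest f with faults ≤ 16 is 2.

2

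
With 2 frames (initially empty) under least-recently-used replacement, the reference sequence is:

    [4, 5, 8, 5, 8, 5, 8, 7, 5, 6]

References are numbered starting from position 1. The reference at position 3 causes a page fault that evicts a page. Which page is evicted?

pos 1: 4 → fault, frames [4]
pos 2: 5 → fault, frames [4, 5]
pos 3: 8 → fault, evict 4, frames [5, 8]
At position 3, page 4 is evicted.

4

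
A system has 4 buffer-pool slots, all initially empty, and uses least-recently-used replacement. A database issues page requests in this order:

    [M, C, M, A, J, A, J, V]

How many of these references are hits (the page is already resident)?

3

M → miss, frames [M]
C → miss, frames [M, C]
M → hit
A → miss, frames [C, M, A]
J → miss, frames [C, M, A, J]
A → hit
J → hit
V → miss, evict C, frames [M, A, J, V]
Hits: 3.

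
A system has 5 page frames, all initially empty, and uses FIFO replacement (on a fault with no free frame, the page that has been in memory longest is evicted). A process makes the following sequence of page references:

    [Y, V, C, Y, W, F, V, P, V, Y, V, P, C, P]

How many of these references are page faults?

9

Y: fault, frames [Y]
V: fault, frames [Y, V]
C: fault, frames [Y, V, C]
Y: hit
W: fault, frames [Y, V, C, W]
F: fault, frames [Y, V, C, W, F]
V: hit
P: fault, evict Y, frames [V, C, W, F, P]
V: hit
Y: fault, evict V, frames [C, W, F, P, Y]
V: fault, evict C, frames [W, F, P, Y, V]
P: hit
C: fault, evict W, frames [F, P, Y, V, C]
P: hit
Page faults: 9.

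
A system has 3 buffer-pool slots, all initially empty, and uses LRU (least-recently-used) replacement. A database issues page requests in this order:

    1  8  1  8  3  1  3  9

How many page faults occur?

1: miss, frames [1]
8: miss, frames [1, 8]
1: hit
8: hit
3: miss, frames [1, 8, 3]
1: hit
3: hit
9: miss, evict 8, frames [1, 3, 9]
Page faults: 4.

4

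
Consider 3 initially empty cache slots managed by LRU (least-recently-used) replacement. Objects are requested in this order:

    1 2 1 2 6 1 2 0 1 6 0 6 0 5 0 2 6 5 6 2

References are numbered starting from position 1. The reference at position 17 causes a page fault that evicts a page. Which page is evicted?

5

pos 1: 1 -> fault, frames [1]
pos 2: 2 -> fault, frames [1, 2]
pos 3: 1 -> hit
pos 4: 2 -> hit
pos 5: 6 -> fault, frames [1, 2, 6]
pos 6: 1 -> hit
pos 7: 2 -> hit
pos 8: 0 -> fault, evict 6, frames [1, 2, 0]
pos 9: 1 -> hit
pos 10: 6 -> fault, evict 2, frames [0, 1, 6]
pos 11: 0 -> hit
pos 12: 6 -> hit
pos 13: 0 -> hit
pos 14: 5 -> fault, evict 1, frames [6, 0, 5]
pos 15: 0 -> hit
pos 16: 2 -> fault, evict 6, frames [5, 0, 2]
pos 17: 6 -> fault, evict 5, frames [0, 2, 6]
At position 17, page 5 is evicted.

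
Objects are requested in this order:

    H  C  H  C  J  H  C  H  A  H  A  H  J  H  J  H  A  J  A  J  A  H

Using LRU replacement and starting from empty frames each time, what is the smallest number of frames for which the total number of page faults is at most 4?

f=1: 22 faults
f=2: 10 faults
f=3: 5 faults
f=4: 4 faults
Smallest f with faults ≤ 4 is 4.

4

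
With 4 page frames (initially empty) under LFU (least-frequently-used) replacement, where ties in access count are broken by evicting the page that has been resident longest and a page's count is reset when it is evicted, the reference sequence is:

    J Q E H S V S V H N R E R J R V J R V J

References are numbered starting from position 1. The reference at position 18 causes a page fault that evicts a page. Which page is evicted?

pos 1: J: miss, frames {J}
pos 2: Q: miss, frames {J,Q}
pos 3: E: miss, frames {J,Q,E}
pos 4: H: miss, frames {J,Q,E,H}
pos 5: S: miss, evict J, frames {Q,E,H,S}
pos 6: V: miss, evict Q, frames {E,H,S,V}
pos 7: S: hit
pos 8: V: hit
pos 9: H: hit
pos 10: N: miss, evict E, frames {H,S,V,N}
pos 11: R: miss, evict N, frames {H,S,V,R}
pos 12: E: miss, evict R, frames {H,S,V,E}
pos 13: R: miss, evict E, frames {H,S,V,R}
pos 14: J: miss, evict R, frames {H,S,V,J}
pos 15: R: miss, evict J, frames {H,S,V,R}
pos 16: V: hit
pos 17: J: miss, evict R, frames {H,S,V,J}
pos 18: R: miss, evict J, frames {H,S,V,R}
At position 18, page J is evicted.

J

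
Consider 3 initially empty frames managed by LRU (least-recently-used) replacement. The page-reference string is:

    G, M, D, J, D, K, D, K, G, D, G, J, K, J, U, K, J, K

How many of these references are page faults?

G: miss, frames (G)
M: miss, frames (G M)
D: miss, frames (G M D)
J: miss, evict G, frames (M D J)
D: hit
K: miss, evict M, frames (J D K)
D: hit
K: hit
G: miss, evict J, frames (D K G)
D: hit
G: hit
J: miss, evict K, frames (D G J)
K: miss, evict D, frames (G J K)
J: hit
U: miss, evict G, frames (K J U)
K: hit
J: hit
K: hit
Page faults: 9.

9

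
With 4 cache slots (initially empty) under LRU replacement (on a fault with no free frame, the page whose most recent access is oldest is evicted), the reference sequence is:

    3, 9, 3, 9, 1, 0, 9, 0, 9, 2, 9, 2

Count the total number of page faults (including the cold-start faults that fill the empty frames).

3 -> fault, frames (3)
9 -> fault, frames (3 9)
3 -> hit
9 -> hit
1 -> fault, frames (3 9 1)
0 -> fault, frames (3 9 1 0)
9 -> hit
0 -> hit
9 -> hit
2 -> fault, evict 3, frames (1 0 9 2)
9 -> hit
2 -> hit
Page faults: 5.

5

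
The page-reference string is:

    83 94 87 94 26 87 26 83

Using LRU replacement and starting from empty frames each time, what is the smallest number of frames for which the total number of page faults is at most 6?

2

f=1: 8 faults
f=2: 6 faults
f=3: 5 faults
f=4: 4 faults
Smallest f with faults ≤ 6 is 2.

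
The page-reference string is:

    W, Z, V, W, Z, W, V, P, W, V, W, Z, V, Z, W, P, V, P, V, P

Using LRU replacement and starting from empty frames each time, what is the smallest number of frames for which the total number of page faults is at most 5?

4

f=1: 20 faults
f=2: 14 faults
f=3: 7 faults
f=4: 4 faults
Smallest f with faults ≤ 5 is 4.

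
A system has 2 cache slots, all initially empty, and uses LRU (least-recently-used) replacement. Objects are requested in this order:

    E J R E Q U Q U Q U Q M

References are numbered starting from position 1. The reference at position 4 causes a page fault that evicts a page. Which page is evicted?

J

pos 1: E: miss, frames {E}
pos 2: J: miss, frames {E,J}
pos 3: R: miss, evict E, frames {J,R}
pos 4: E: miss, evict J, frames {R,E}
At position 4, page J is evicted.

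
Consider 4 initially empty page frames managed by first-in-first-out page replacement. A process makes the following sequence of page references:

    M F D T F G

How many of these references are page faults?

M → fault, frames {M}
F → fault, frames {M,F}
D → fault, frames {M,F,D}
T → fault, frames {M,F,D,T}
F → hit
G → fault, evict M, frames {F,D,T,G}
Page faults: 5.

5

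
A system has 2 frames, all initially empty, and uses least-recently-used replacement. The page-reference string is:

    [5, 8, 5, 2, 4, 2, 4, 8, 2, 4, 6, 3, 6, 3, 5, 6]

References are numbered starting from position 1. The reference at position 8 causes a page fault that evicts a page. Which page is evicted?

pos 1: 5 → miss, frames {5}
pos 2: 8 → miss, frames {5,8}
pos 3: 5 → hit
pos 4: 2 → miss, evict 8, frames {5,2}
pos 5: 4 → miss, evict 5, frames {2,4}
pos 6: 2 → hit
pos 7: 4 → hit
pos 8: 8 → miss, evict 2, frames {4,8}
At position 8, page 2 is evicted.

2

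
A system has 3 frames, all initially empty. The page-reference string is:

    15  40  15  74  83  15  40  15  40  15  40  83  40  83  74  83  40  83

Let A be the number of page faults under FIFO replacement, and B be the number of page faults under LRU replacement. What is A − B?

2

Under FIFO: F F . F F F F . . . . . . . F F . . → 8 faults.
Under LRU: F F . F F . F . . . . . . . F . . . → 6 faults.
A − B = 8 − 6 = 2.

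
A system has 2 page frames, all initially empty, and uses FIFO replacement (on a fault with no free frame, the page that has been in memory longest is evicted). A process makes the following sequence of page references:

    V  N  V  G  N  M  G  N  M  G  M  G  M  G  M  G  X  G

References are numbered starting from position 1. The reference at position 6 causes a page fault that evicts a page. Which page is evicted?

pos 1: V → miss, frames {V}
pos 2: N → miss, frames {V,N}
pos 3: V → hit
pos 4: G → miss, evict V, frames {N,G}
pos 5: N → hit
pos 6: M → miss, evict N, frames {G,M}
At position 6, page N is evicted.

N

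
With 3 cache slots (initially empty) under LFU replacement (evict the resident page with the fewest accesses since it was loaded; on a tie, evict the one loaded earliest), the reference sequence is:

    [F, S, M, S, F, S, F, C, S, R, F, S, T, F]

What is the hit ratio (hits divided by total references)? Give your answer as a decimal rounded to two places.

0.57

F -> fault, frames [F]
S -> fault, frames [F, S]
M -> fault, frames [F, S, M]
S -> hit
F -> hit
S -> hit
F -> hit
C -> fault, evict M, frames [F, S, C]
S -> hit
R -> fault, evict C, frames [F, S, R]
F -> hit
S -> hit
T -> fault, evict R, frames [F, S, T]
F -> hit
Hits: 8 of 14 references → 8/14 = 0.5714.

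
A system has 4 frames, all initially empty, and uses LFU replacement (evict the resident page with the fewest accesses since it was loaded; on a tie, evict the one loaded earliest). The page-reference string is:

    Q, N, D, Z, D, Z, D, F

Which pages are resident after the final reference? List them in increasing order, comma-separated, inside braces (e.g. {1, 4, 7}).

{D, F, N, Z}

Q: miss, frames {Q}
N: miss, frames {Q,N}
D: miss, frames {Q,N,D}
Z: miss, frames {Q,N,D,Z}
D: hit
Z: hit
D: hit
F: miss, evict Q, frames {N,D,Z,F}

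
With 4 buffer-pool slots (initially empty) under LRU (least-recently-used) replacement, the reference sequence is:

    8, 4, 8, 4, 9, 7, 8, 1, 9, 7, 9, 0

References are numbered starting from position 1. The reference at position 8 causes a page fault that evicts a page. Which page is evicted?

4

pos 1: 8: miss, frames {8}
pos 2: 4: miss, frames {8,4}
pos 3: 8: hit
pos 4: 4: hit
pos 5: 9: miss, frames {8,4,9}
pos 6: 7: miss, frames {8,4,9,7}
pos 7: 8: hit
pos 8: 1: miss, evict 4, frames {9,7,8,1}
At position 8, page 4 is evicted.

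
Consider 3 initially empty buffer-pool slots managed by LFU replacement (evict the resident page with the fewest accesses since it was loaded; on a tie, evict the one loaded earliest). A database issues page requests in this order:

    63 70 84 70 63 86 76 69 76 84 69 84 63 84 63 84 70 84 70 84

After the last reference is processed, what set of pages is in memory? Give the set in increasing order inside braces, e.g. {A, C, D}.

63: fault, frames [63]
70: fault, frames [63, 70]
84: fault, frames [63, 70, 84]
70: hit
63: hit
86: fault, evict 84, frames [63, 70, 86]
76: fault, evict 86, frames [63, 70, 76]
69: fault, evict 76, frames [63, 70, 69]
76: fault, evict 69, frames [63, 70, 76]
84: fault, evict 76, frames [63, 70, 84]
69: fault, evict 84, frames [63, 70, 69]
84: fault, evict 69, frames [63, 70, 84]
63: hit
84: hit
63: hit
84: hit
70: hit
84: hit
70: hit
84: hit

{63, 70, 84}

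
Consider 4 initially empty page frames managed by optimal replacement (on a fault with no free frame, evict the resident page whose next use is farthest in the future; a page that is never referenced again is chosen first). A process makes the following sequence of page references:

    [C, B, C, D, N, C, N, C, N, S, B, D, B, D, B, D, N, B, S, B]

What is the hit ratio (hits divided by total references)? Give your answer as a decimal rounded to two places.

0.75

C → miss, frames (C)
B → miss, frames (C B)
C → hit
D → miss, frames (C B D)
N → miss, frames (C B D N)
C → hit
N → hit
C → hit
N → hit
S → miss, evict C, frames (B D N S)
B → hit
D → hit
B → hit
D → hit
B → hit
D → hit
N → hit
B → hit
S → hit
B → hit
Hits: 15 of 20 references → 15/20 = 0.7500.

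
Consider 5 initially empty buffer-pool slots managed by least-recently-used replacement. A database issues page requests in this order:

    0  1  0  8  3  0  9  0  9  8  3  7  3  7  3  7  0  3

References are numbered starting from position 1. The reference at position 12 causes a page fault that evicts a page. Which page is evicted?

1

pos 1: 0 -> fault, frames [0]
pos 2: 1 -> fault, frames [0, 1]
pos 3: 0 -> hit
pos 4: 8 -> fault, frames [1, 0, 8]
pos 5: 3 -> fault, frames [1, 0, 8, 3]
pos 6: 0 -> hit
pos 7: 9 -> fault, frames [1, 8, 3, 0, 9]
pos 8: 0 -> hit
pos 9: 9 -> hit
pos 10: 8 -> hit
pos 11: 3 -> hit
pos 12: 7 -> fault, evict 1, frames [0, 9, 8, 3, 7]
At position 12, page 1 is evicted.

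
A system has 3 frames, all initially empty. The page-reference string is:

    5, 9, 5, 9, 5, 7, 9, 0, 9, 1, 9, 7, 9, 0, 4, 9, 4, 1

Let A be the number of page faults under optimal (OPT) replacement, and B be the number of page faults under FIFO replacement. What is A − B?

-4

Under OPT: F F . . . F . F . F . . . F F . . . → 7 faults.
Under FIFO: F F . . . F . F . F F F . F F F . F → 11 faults.
A − B = 7 − 11 = -4.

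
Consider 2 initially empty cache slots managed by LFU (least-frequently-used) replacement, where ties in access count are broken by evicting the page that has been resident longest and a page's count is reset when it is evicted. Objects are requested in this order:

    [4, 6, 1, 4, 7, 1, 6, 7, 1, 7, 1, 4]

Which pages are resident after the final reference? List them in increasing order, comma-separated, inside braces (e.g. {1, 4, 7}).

4 -> miss, frames (4)
6 -> miss, frames (4 6)
1 -> miss, evict 4, frames (6 1)
4 -> miss, evict 6, frames (1 4)
7 -> miss, evict 1, frames (4 7)
1 -> miss, evict 4, frames (7 1)
6 -> miss, evict 7, frames (1 6)
7 -> miss, evict 1, frames (6 7)
1 -> miss, evict 6, frames (7 1)
7 -> hit
1 -> hit
4 -> miss, evict 7, frames (1 4)

{1, 4}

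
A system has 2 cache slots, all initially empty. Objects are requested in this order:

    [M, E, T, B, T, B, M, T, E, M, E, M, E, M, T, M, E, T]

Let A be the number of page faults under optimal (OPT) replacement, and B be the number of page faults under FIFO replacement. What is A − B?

Under OPT: F F F F . . F . F . . . . . F . F . → 8 faults.
Under FIFO: F F F F . . F F F F . . . . F . F . → 10 faults.
A − B = 8 − 10 = -2.

-2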